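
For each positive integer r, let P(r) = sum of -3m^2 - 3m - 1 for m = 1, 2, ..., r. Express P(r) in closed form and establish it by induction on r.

P(r) = -r(r^2 + 3r + 3)

We claim P(r) = -r(r^2 + 3r + 3) for all r ≥ 1.
For the base case r = 1: P(1) = -7, and the closed form gives -7. They agree.
For the inductive step, assume it holds for an arbitrary m ≥ 1, so P(m) = m(-m^2 - 3m - 3).
Then P(m+1) = P(m) + (-3m^2 - 9m - 7) = (m(-m^2 - 3m - 3)) + (-3m^2 - 9m - 7).
Simplifying, P(m+1) = -(m + 1)(m^2 + 5m + 7) = -(m+1)((m+1)^2 + 3(m+1) + 3),
which is the closed form with r = m+1.
This completes the induction.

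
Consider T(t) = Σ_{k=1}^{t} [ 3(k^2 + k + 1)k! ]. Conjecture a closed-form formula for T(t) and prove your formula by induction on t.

We claim T(t) = (3t + 3)(t + 1)! - 3 for all t ≥ 1.
For the base case t = 1: T(1) = 9, and the closed form gives 9. They agree.
Inductive step: assume the claim holds for t = k, so T(k) = (3k + 3)(k + 1)! - 3.
Then T(k+1) = T(k) + (3(k^2 + 3k + 3)(k + 1)!) = ((3k + 3)(k + 1)! - 3) + (3(k^2 + 3k + 3)(k + 1)!).
Simplifying, T(k+1) = (3(k+1) + 3)((k+1) + 1)! - 3,
which is the closed form with t = k+1.
By induction, the statement is established for all t ≥ 1.

T(t) = (3t + 3)(t + 1)! - 3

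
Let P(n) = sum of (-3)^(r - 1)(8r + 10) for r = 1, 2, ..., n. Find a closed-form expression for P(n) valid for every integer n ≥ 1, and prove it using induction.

P(n) = -(-3)^n(2n + 3) + 3

We claim P(n) = -(-3)^n(2n + 3) + 3 for all n ≥ 1.
When n = 1: P(1) = 18, and the closed form gives 18. They agree.
Inductive step: suppose the statement holds for some r ≥ 1, so P(r) = -(-3)^r(2r + 3) + 3.
Then P(r+1) = P(r) + ((-3)^r(8r + 18)) = (-(-3)^r(2r + 3) + 3) + ((-3)^r(8r + 18)).
Simplifying, P(r+1) = 6(-3)^r·r + 15(-3)^r + 3 = -(-3)^(r+1)(2(r+1) + 3) + 3,
which is the closed form with n = r+1.
By induction, the statement is established for all n ≥ 1.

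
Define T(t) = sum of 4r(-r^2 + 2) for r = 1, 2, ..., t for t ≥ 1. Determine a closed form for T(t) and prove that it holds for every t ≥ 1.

We claim T(t) = -t(t + 1)(t^2 + t - 4) for all t ≥ 1.
When t = 1: T(1) = 4, and the closed form gives 4. They agree.
Inductive step: assume the claim holds for t = r, so T(r) = r(-r^3 - 2r^2 + 3r + 4).
Then T(r+1) = T(r) + (-4(r + 1)((r + 1)^2 - 2)) = (r(-r^3 - 2r^2 + 3r + 4)) + (-4(r + 1)((r + 1)^2 - 2)).
Simplifying, T(r+1) = -(r + 1)(r + 2)(r^2 + 3r - 2) = -(r+1)((r+1) + 1)((r+1)^2 + (r+1) - 4),
which is the closed form with t = r+1.
Hence, by induction on t, the claim holds for every t ≥ 1.

T(t) = -t(t + 1)(t^2 + t - 4)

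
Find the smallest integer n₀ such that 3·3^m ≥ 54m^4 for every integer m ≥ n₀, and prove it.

n₀ = 12

At m = 11: 531441 < 790614, so the inequality fails and n₀ ≥ 12. We prove 3·3^m ≥ 54m^4 for all m ≥ 12.
Base step (m = 12): 3·3^m = 1594323 and 54m^4 = 1119744, so 1594323 ≥ 1119744.
For the inductive step, assume it holds for an arbitrary i ≥ 12, so 3·3^i ≥ 54i^4.
Then 3·3^(i + 1) = 3·(3·3^i) ≥ 3·(54i^4).
Also, for i ≥ 12 we have 3·(54i^4) ≥ 54(i+1)^4, since 3 ≥ (1 + 1/i)^4 for all i ≥ 12.
Combining, 3·3^(i + 1) ≥ 54(i+1)^4.
This completes the induction.
Hence the smallest such n₀ is 12.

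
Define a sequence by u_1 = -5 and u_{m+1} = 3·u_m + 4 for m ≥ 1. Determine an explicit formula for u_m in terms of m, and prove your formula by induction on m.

Computing the first terms: u_1 = -5, u_2 = -11, u_3 = -29. This suggests u_m = -3^m - 2.
When m = 1: the formula gives -5 = -5 = u_1.
For the inductive step, assume it holds for an arbitrary k ≥ 1, so u_k = -3^k - 2.
Then u_{k+1} = 3·u_k + 4 = 3·(-3^k - 2) + 4 = -3^(k + 1) - 2,
which is the claimed formula at m = k+1.
By induction, the statement is established for all m ≥ 1.

u_m = -3^m - 2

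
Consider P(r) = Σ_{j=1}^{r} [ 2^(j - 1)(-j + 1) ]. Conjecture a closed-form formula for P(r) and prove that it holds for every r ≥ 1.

We claim P(r) = 2^r(-r + 2) - 2 for all r ≥ 1.
For the base case r = 1: P(1) = 0, and the closed form gives 0. They agree.
Inductive step: suppose the statement holds for some j ≥ 1, so P(j) = 2^j(-j + 2) - 2.
Then P(j+1) = P(j) + (-2^j·j) = (2^j(-j + 2) - 2) + (-2^j·j).
Simplifying, P(j+1) = -2·2^j·j + 2·2^j - 2 = 2^(j+1)(-(j+1) + 2) - 2,
which is the closed form with r = j+1.
This completes the induction.

P(r) = 2^r(-r + 2) - 2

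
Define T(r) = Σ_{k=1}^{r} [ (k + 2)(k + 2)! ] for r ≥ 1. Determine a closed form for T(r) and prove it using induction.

T(r) = (r + 3)! - 6

We claim T(r) = (r + 3)! - 6 for all r ≥ 1.
Base case (r = 1): T(1) = 18, and the closed form gives 18. They agree.
Inductive step: suppose the statement holds for some k ≥ 1, so T(k) = (k + 3)! - 6.
Then T(k+1) = T(k) + ((k + 3)(k + 3)!) = ((k + 3)! - 6) + ((k + 3)(k + 3)!).
Simplifying, T(k+1) = ((k+1) + 3)! - 6,
which is the closed form with r = k+1.
By induction, the statement is established for all r ≥ 1.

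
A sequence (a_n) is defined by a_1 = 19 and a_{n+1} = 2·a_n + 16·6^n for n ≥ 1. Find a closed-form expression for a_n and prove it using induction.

a_n = -5·2^(n - 1) + 4·6^n

Computing the first terms: a_1 = 19, a_2 = 134, a_3 = 844. This suggests a_n = -5·2^(n - 1) + 4·6^n.
Base case (n = 1): the formula gives 19 = 19 = a_1.
Inductive step: assume the claim holds for n = i, so a_i = -5·2^(i - 1) + 4·6^i.
Then a_{i+1} = 2·a_i + 16·6^i = 2·(-5·2^(i - 1) + 4·6^i) + 16·6^i = -5·2^i + 4·6^(i + 1) = -5·2^((i+1) - 1) + 4·6^(i+1),
which is the claimed formula at n = i+1.
By the principle of mathematical induction, the result holds for all n ≥ 1.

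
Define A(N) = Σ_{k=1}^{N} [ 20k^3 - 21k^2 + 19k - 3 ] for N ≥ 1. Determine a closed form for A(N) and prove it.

A(N) = N(5N^3 + 3N^2 + 4N + 3)

We claim A(N) = N(5N^3 + 3N^2 + 4N + 3) for all N ≥ 1.
Base case (N = 1): A(1) = 15, and the closed form gives 15. They agree.
Suppose the result is true for N = k, so A(k) = k(5k^3 + 3k^2 + 4k + 3).
Then A(k+1) = A(k) + (20k^3 + 39k^2 + 37k + 15) = (k(5k^3 + 3k^2 + 4k + 3)) + (20k^3 + 39k^2 + 37k + 15).
Simplifying, A(k+1) = (k + 1)(5k^3 + 18k^2 + 25k + 15) = (k+1)(5(k+1)^3 + 3(k+1)^2 + 4(k+1) + 3),
which is the closed form with N = k+1.
This completes the induction.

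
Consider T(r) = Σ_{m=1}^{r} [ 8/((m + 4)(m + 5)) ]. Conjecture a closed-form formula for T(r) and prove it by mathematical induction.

We claim T(r) = 8r/(5(r + 5)) for all r ≥ 1.
For the base case r = 1: T(1) = 4/15, and the closed form gives 4/15. They agree.
Inductive step: assume the claim holds for r = m, so T(m) = 8m/(5(m + 5)).
Then T(m+1) = T(m) + (8/((m + 5)(m + 6))) = (8m/(5(m + 5))) + (8/((m + 5)(m + 6))).
Simplifying, T(m+1) = 8(m + 1)/(5(m + 6)) = 8(m+1)/(5((m+1) + 5)),
which is the closed form with r = m+1.
This completes the induction.

T(r) = 8r/(5(r + 5))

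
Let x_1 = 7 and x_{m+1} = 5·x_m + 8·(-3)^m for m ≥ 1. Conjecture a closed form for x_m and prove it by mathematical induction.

x_m = -(-3)^m + 4·5^(m - 1)

Computing the first terms: x_1 = 7, x_2 = 11, x_3 = 127. This suggests x_m = -(-3)^m + 4·5^(m - 1).
Base step (m = 1): the formula gives 7 = 7 = x_1.
Suppose the result is true for m = i, so x_i = -(-3)^i + 4·5^(i - 1).
Then x_{i+1} = 5·x_i + 8·(-3)^i = 5·(-(-3)^i + 4·5^(i - 1)) + 8·(-3)^i = -(-3)^(i + 1) + 4·5^i = -(-3)^(i+1) + 4·5^((i+1) - 1),
which is the claimed formula at m = i+1.
Hence, by induction on m, the claim holds for every m ≥ 1.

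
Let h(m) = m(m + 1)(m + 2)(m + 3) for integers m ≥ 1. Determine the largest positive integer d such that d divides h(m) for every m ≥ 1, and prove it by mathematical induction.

Computing the first values: h(1) = 24 and h(2) = 120; gcd(24, 120) = 24, so d ≤ 24.
We prove 24 | m(m + 1)(m + 2)(m + 3) for all m ≥ 1 by induction on m.
When m = 1: h(1) = 24 = 24·(1), so 24 | h(1).
Inductive step: assume the claim holds for m = r, i.e. 24 | h(r). Then
h(r+1) − h(r) = (r+1)·(r+2)·(r+3)·(r+4) − r·(r+1)·(r+2)·(r+3) = (r+1)·(r+2)·(r+3)·[(r+4) − r] = 4·(r+1)·(r+2)·(r+3). The product of 3 consecutive integers is divisible by (3)! = 6, so h(r+1) − h(r) is divisible by 4·6 = 24. By the inductive hypothesis 24 | h(r), hence 24 | h(r+1).
By induction, the statement is established for all m ≥ 1.
Therefore the largest such d is 24.

d = 24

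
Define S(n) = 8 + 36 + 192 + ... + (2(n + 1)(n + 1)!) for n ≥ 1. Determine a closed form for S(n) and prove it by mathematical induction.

We claim S(n) = 2(n + 2)! - 4 for all n ≥ 1.
Base case (n = 1): S(1) = 8, and the closed form gives 8. They agree.
For the inductive step, assume it holds for an arbitrary k ≥ 1, so S(k) = 2(k + 2)! - 4.
Then S(k+1) = S(k) + (2(k + 2)(k + 2)!) = (2(k + 2)! - 4) + (2(k + 2)(k + 2)!).
Simplifying, S(k+1) = 2((k+1) + 2)! - 4,
which is the closed form with n = k+1.
Hence, by induction on n, the claim holds for every n ≥ 1.

S(n) = 2(n + 2)! - 4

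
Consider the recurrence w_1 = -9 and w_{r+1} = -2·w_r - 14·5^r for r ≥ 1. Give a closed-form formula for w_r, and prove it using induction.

w_r = (-2)^(r - 1) - 2·5^r

Computing the first terms: w_1 = -9, w_2 = -52, w_3 = -246. This suggests w_r = (-2)^(r - 1) - 2·5^r.
When r = 1: the formula gives -9 = -9 = w_1.
Suppose the result is true for r = k, so w_k = (-2)^(k - 1) - 2·5^k.
Then w_{k+1} = -2·w_k - 14·5^k = -2·((-2)^(k - 1) - 2·5^k) - 14·5^k = (-2)^k - 2·5^(k + 1) = (-2)^((k+1) - 1) - 2·5^(k+1),
which is the claimed formula at r = k+1.
By the principle of mathematical induction, the result holds for all r ≥ 1.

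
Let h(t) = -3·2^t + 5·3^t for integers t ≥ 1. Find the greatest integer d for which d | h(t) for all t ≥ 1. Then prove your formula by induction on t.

Computing the first values: h(1) = 9 and h(2) = 33; gcd(9, 33) = 3, so d ≤ 3.
We prove 3 | -3·2^t + 5·3^t for all t ≥ 1 by induction on t.
Base step (t = 1): h(1) = 9 = 3·(3), so 3 | h(1).
Suppose the result is true for t = p, i.e. 3 | h(p). Then
h(p+1) − 3·h(p) = (-3·2^(p+1) + 5·3^(p+1)) − 3·(-3·2^p + 5·3^p) = (-3)·2^p·(2 − 3) = (3)·2^p. Since 3 | h(p) by the inductive hypothesis, 3 | 3·h(p); and 3 | 3 since 3 = 3·1. Therefore 3 | h(p+1).
Hence, by induction on t, the claim holds for every t ≥ 1.
Therefore the largest such d is 3.

d = 3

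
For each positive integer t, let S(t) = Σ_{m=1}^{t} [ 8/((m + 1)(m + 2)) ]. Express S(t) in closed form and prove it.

S(t) = 4t/(t + 2)

We claim S(t) = 4t/(t + 2) for all t ≥ 1.
Base step (t = 1): S(1) = 4/3, and the closed form gives 4/3. They agree.
Inductive step: suppose the statement holds for some m ≥ 1, so S(m) = 4m/(m + 2).
Then S(m+1) = S(m) + (8/((m + 2)(m + 3))) = (4m/(m + 2)) + (8/((m + 2)(m + 3))).
Simplifying, S(m+1) = 4(m + 1)/(m + 3) = 4(m+1)/((m+1) + 2),
which is the closed form with t = m+1.
By the principle of mathematical induction, the result holds for all t ≥ 1.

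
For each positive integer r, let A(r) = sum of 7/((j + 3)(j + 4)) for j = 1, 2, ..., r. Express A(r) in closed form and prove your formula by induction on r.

We claim A(r) = 7r/(4(r + 4)) for all r ≥ 1.
For the base case r = 1: A(1) = 7/20, and the closed form gives 7/20. They agree.
For the inductive step, assume it holds for an arbitrary j ≥ 1, so A(j) = 7j/(4(j + 4)).
Then A(j+1) = A(j) + (7/((j + 4)(j + 5))) = (7j/(4(j + 4))) + (7/((j + 4)(j + 5))).
Simplifying, A(j+1) = 7(j + 1)/(4(j + 5)) = 7(j+1)/(4((j+1) + 4)),
which is the closed form with r = j+1.
This completes the induction.

A(r) = 7r/(4(r + 4))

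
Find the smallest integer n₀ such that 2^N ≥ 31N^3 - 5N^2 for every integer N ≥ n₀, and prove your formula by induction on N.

n₀ = 18

At N = 17: 131072 < 150858, so the inequality fails and n₀ ≥ 18. We prove 2^N ≥ 31N^3 - 5N^2 for all N ≥ 18.
When N = 18: 2^N = 262144 and 31N^3 - 5N^2 = 179172, so 262144 ≥ 179172.
Suppose the result is true for N = j, so 2^j ≥ 31j^3 - 5j^2.
Then 2^(j + 1) = 2·(2^j) ≥ 2·(31j^3 - 5j^2).
Also, for j ≥ 18 we have 2·(31j^3 - 5j^2) ≥ 31(j+1)^3 - 5(j+1)^2, since 2·(31j^3 - 5j^2) − (31(j+1)^3 - 5(j+1)^2) = 31j^3 - 98j^2 - 83j - 26, which is nonnegative for all j ≥ 18.
Combining, 2^(j + 1) ≥ 31(j+1)^3 - 5(j+1)^2.
By the principle of mathematical induction, the result holds for all N ≥ 18.
Hence the smallest such n₀ is 18.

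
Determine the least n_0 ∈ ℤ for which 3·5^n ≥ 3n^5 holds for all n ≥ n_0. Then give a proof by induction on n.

At n = 4: 1875 < 3072, so the inequality fails and n_0 ≥ 5. We prove 3·5^n ≥ 3n^5 for all n ≥ 5.
When n = 5: 3·5^n = 9375 and 3n^5 = 9375, so 9375 ≥ 9375.
Inductive step: suppose the statement holds for some i ≥ 5, so 3·5^i ≥ 3i^5.
Then 3·5^(i + 1) = 5·(3·5^i) ≥ 5·(3i^5).
Also, for i ≥ 5 we have 5·(3i^5) ≥ 3(i+1)^5, since 5 ≥ (1 + 1/i)^5 for all i ≥ 5.
Combining, 3·5^(i + 1) ≥ 3(i+1)^5.
This completes the induction.
Hence the smallest such n_0 is 5.

n_0 = 5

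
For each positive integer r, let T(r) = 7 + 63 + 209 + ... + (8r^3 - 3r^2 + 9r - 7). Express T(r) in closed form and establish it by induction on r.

We claim T(r) = r(2r^3 + 3r^2 + 5r - 3) for all r ≥ 1.
Base case (r = 1): T(1) = 7, and the closed form gives 7. They agree.
Inductive step: suppose the statement holds for some p ≥ 1, so T(p) = p(2p^3 + 3p^2 + 5p - 3).
Then T(p+1) = T(p) + (8p^3 + 21p^2 + 27p + 7) = (p(2p^3 + 3p^2 + 5p - 3)) + (8p^3 + 21p^2 + 27p + 7).
Simplifying, T(p+1) = (p + 1)(2p^3 + 9p^2 + 17p + 7) = (p+1)(2(p+1)^3 + 3(p+1)^2 + 5(p+1) - 3),
which is the closed form with r = p+1.
By the principle of mathematical induction, the result holds for all r ≥ 1.

T(r) = r(2r^3 + 3r^2 + 5r - 3)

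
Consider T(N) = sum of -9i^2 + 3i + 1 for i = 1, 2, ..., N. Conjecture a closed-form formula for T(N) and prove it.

We claim T(N) = -N(3N^2 + 3N - 1) for all N ≥ 1.
When N = 1: T(1) = -5, and the closed form gives -5. They agree.
For the inductive step, assume it holds for an arbitrary i ≥ 1, so T(i) = i(-3i^2 - 3i + 1).
Then T(i+1) = T(i) + (3i - 9(i + 1)^2 + 4) = (i(-3i^2 - 3i + 1)) + (3i - 9(i + 1)^2 + 4).
Simplifying, T(i+1) = -(i + 1)(3i^2 + 9i + 5) = -(i+1)(3(i+1)^2 + 3(i+1) - 1),
which is the closed form with N = i+1.
This completes the induction.

T(N) = -N(3N^2 + 3N - 1)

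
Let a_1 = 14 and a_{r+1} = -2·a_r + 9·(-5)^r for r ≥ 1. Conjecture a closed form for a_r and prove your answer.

a_r = -(-2)^(r - 1) - 3(-5)^r

Computing the first terms: a_1 = 14, a_2 = -73, a_3 = 371. This suggests a_r = -(-2)^(r - 1) - 3(-5)^r.
When r = 1: the formula gives 14 = 14 = a_1.
Inductive step: suppose the statement holds for some i ≥ 1, so a_i = -(-2)^(i - 1) - 3(-5)^i.
Then a_{i+1} = -2·a_i + 9·(-5)^i = -2·(-(-2)^(i - 1) - 3(-5)^i) + 9·(-5)^i = -(-2)^i - 3(-5)^(i + 1) = -(-2)^((i+1) - 1) - 3(-5)^(i+1),
which is the claimed formula at r = i+1.
By the principle of mathematical induction, the result holds for all r ≥ 1.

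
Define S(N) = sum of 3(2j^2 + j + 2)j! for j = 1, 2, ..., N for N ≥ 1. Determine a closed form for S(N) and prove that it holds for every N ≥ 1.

We claim S(N) = (6N + 3)(N + 1)! - 3 for all N ≥ 1.
Base case (N = 1): S(1) = 15, and the closed form gives 15. They agree.
Inductive step: suppose the statement holds for some j ≥ 1, so S(j) = (6j + 3)(j + 1)! - 3.
Then S(j+1) = S(j) + (3(2j^2 + 5j + 5)(j + 1)!) = ((6j + 3)(j + 1)! - 3) + (3(2j^2 + 5j + 5)(j + 1)!).
Simplifying, S(j+1) = (6(j+1) + 3)((j+1) + 1)! - 3,
which is the closed form with N = j+1.
This completes the induction.

S(N) = (6N + 3)(N + 1)! - 3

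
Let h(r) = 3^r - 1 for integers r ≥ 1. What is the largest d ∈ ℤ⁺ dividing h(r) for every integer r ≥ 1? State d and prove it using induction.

d = 2

Computing the first values: h(1) = 2 and h(2) = 8; gcd(2, 8) = 2, so d ≤ 2.
We prove 2 | 3^r - 1 for all r ≥ 1 by induction on r.
Base case (r = 1): h(1) = 2 = 2·(1), so 2 | h(1).
Inductive step: suppose the statement holds for some k ≥ 1, i.e. 2 | h(k). Then
3^{k+1} − 1^{k+1} = 3·3^k − 1·1^k = 3·(3^k − 1^k) + (2)·1^k. The first term is divisible by 2 by the inductive hypothesis, and the second term (2)·1^k is divisible by 2 since 2 | 2. Hence 2 | h(k+1).
Hence, by induction on r, the claim holds for every r ≥ 1.
Therefore the largest such d is 2.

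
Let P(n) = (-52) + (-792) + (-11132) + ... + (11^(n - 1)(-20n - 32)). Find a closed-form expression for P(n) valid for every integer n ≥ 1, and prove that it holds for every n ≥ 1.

P(n) = -11^n(2n + 3) + 3

We claim P(n) = -11^n(2n + 3) + 3 for all n ≥ 1.
Base step (n = 1): P(1) = -52, and the closed form gives -52. They agree.
For the inductive step, assume it holds for an arbitrary i ≥ 1, so P(i) = -11^i(2i + 3) + 3.
Then P(i+1) = P(i) + (11^i(-20i - 52)) = (-11^i(2i + 3) + 3) + (11^i(-20i - 52)).
Simplifying, P(i+1) = -22·11^i·i - 55·11^i + 3 = -11^(i+1)(2(i+1) + 3) + 3,
which is the closed form with n = i+1.
By induction, the statement is established for all n ≥ 1.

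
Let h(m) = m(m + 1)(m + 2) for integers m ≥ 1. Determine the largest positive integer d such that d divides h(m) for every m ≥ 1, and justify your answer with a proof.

d = 6

Computing the first values: h(1) = 6 and h(2) = 24; gcd(6, 24) = 6, so d ≤ 6.
We prove 6 | m(m + 1)(m + 2) for all m ≥ 1 by induction on m.
When m = 1: h(1) = 6 = 6·(1), so 6 | h(1).
For the inductive step, assume it holds for an arbitrary p ≥ 1, i.e. 6 | h(p). Then
h(p+1) − h(p) = (p+1)·(p+2)·(p+3) − p·(p+1)·(p+2) = (p+1)·(p+2)·[(p+3) − p] = 3·(p+1)·(p+2). The product of 2 consecutive integers is divisible by (2)! = 2, so h(p+1) − h(p) is divisible by 3·2 = 6. By the inductive hypothesis 6 | h(p), hence 6 | h(p+1).
By the principle of mathematical induction, the result holds for all m ≥ 1.
Therefore the largest such d is 6.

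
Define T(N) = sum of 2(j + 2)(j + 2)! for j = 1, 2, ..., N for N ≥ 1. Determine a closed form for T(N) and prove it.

T(N) = 2(N + 3)! - 12

We claim T(N) = 2(N + 3)! - 12 for all N ≥ 1.
When N = 1: T(1) = 36, and the closed form gives 36. They agree.
Inductive step: suppose the statement holds for some j ≥ 1, so T(j) = 2(j + 3)! - 12.
Then T(j+1) = T(j) + (2(j + 3)(j + 3)!) = (2(j + 3)! - 12) + (2(j + 3)(j + 3)!).
Simplifying, T(j+1) = 2((j+1) + 3)! - 12,
which is the closed form with N = j+1.
This completes the induction.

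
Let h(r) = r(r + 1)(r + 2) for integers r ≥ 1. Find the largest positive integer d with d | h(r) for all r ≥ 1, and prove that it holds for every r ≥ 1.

Computing the first values: h(1) = 6 and h(2) = 24; gcd(6, 24) = 6, so d ≤ 6.
We prove 6 | r(r + 1)(r + 2) for all r ≥ 1 by induction on r.
Base step (r = 1): h(1) = 6 = 6·(1), so 6 | h(1).
For the inductive step, assume it holds for an arbitrary m ≥ 1, i.e. 6 | h(m). Then
h(m+1) − h(m) = (m+1)·(m+2)·(m+3) − m·(m+1)·(m+2) = (m+1)·(m+2)·[(m+3) − m] = 3·(m+1)·(m+2). The product of 2 consecutive integers is divisible by (2)! = 2, so h(m+1) − h(m) is divisible by 3·2 = 6. By the inductive hypothesis 6 | h(m), hence 6 | h(m+1).
By induction, the statement is established for all r ≥ 1.
Therefore the largest such d is 6.

d = 6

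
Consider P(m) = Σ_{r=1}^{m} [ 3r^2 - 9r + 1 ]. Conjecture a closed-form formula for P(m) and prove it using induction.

P(m) = m(m^2 - 3m - 3)

We claim P(m) = m(m^2 - 3m - 3) for all m ≥ 1.
For the base case m = 1: P(1) = -5, and the closed form gives -5. They agree.
For the inductive step, assume it holds for an arbitrary r ≥ 1, so P(r) = r(r^2 - 3r - 3).
Then P(r+1) = P(r) + (3r^2 - 3r - 5) = (r(r^2 - 3r - 3)) + (3r^2 - 3r - 5).
Simplifying, P(r+1) = (r + 1)(r^2 - r - 5) = (r+1)((r+1)^2 - 3(r+1) - 3),
which is the closed form with m = r+1.
By the principle of mathematical induction, the result holds for all m ≥ 1.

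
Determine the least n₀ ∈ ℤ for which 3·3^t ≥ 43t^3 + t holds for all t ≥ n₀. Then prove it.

n₀ = 9

At t = 8: 19683 < 22024, so the inequality fails and n₀ ≥ 9. We prove 3·3^t ≥ 43t^3 + t for all t ≥ 9.
Base case (t = 9): 3·3^t = 59049 and 43t^3 + t = 31356, so 59049 ≥ 31356.
For the inductive step, assume it holds for an arbitrary m ≥ 9, so 3·3^m ≥ 43m^3 + m.
Then 3·3^(m + 1) = 3·(3·3^m) ≥ 3·(43m^3 + m).
Also, for m ≥ 9 we have 3·(43m^3 + m) ≥ 43(m+1)^3 + (m+1), since 3·(43m^3 + m) − (43(m+1)^3 + (m+1)) = 86m^3 - 129m^2 - 127m - 44, which is nonnegative for all m ≥ 9.
Combining, 3·3^(m + 1) ≥ 43(m+1)^3 + (m+1).
Hence, by induction on t, the claim holds for every t ≥ 9.
Hence the smallest such n₀ is 9.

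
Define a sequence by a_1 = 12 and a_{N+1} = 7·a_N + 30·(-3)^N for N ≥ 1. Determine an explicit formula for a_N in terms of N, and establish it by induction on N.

Computing the first terms: a_1 = 12, a_2 = -6, a_3 = 228. This suggests a_N = (-3)^(N + 1) + 3·7^(N - 1).
Base step (N = 1): the formula gives 12 = 12 = a_1.
Inductive step: assume the claim holds for N = i, so a_i = (-3)^(i + 1) + 3·7^(i - 1).
Then a_{i+1} = 7·a_i + 30·(-3)^i = 7·((-3)^(i + 1) + 3·7^(i - 1)) + 30·(-3)^i = (-3)^(i + 2) + 3·7^i = (-3)^((i+1) + 1) + 3·7^((i+1) - 1),
which is the claimed formula at N = i+1.
Hence, by induction on N, the claim holds for every N ≥ 1.

a_N = (-3)^(N + 1) + 3·7^(N - 1)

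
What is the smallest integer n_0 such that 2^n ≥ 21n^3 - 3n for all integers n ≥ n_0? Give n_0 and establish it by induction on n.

At n = 16: 65536 < 85968, so the inequality fails and n_0 ≥ 17. We prove 2^n ≥ 21n^3 - 3n for all n ≥ 17.
Base step (n = 17): 2^n = 131072 and 21n^3 - 3n = 103122, so 131072 ≥ 103122.
Inductive step: assume the claim holds for n = r, so 2^r ≥ 21r^3 - 3r.
Then 2^(r + 1) = 2·(2^r) ≥ 2·(21r^3 - 3r).
Also, for r ≥ 17 we have 2·(21r^3 - 3r) ≥ 21(r+1)^3 - 3(r+1), since 2·(21r^3 - 3r) − (21(r+1)^3 - 3(r+1)) = 21r^3 - 63r^2 - 66r - 18, which is nonnegative for all r ≥ 17.
Combining, 2^(r + 1) ≥ 21(r+1)^3 - 3(r+1).
This completes the induction.
Hence the smallest such n_0 is 17.

n_0 = 17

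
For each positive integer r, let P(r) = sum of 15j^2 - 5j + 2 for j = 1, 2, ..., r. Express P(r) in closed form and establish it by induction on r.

P(r) = r(5r^2 + 5r + 2)

We claim P(r) = r(5r^2 + 5r + 2) for all r ≥ 1.
For the base case r = 1: P(1) = 12, and the closed form gives 12. They agree.
Suppose the result is true for r = j, so P(j) = j(5j^2 + 5j + 2).
Then P(j+1) = P(j) + (15j^2 + 25j + 12) = (j(5j^2 + 5j + 2)) + (15j^2 + 25j + 12).
Simplifying, P(j+1) = (j + 1)(5j^2 + 15j + 12) = (j+1)(5(j+1)^2 + 5(j+1) + 2),
which is the closed form with r = j+1.
This completes the induction.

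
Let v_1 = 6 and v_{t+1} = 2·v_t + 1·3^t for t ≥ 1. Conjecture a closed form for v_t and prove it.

Computing the first terms: v_1 = 6, v_2 = 15, v_3 = 39. This suggests v_t = 3·2^(t - 1) + 3^t.
Base case (t = 1): the formula gives 6 = 6 = v_1.
Inductive step: suppose the statement holds for some m ≥ 1, so v_m = 3·2^(m - 1) + 3^m.
Then v_{m+1} = 2·v_m + 1·3^m = 2·(3·2^(m - 1) + 3^m) + 1·3^m = 3·2^m + 3^(m + 1) = 3·2^((m+1) - 1) + 3^(m+1),
which is the claimed formula at t = m+1.
By the principle of mathematical induction, the result holds for all t ≥ 1.

v_t = 3·2^(t - 1) + 3^t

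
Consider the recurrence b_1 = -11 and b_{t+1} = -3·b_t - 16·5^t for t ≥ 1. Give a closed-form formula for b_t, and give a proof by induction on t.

b_t = -(-3)^(t - 1) - 2·5^t

Computing the first terms: b_1 = -11, b_2 = -47, b_3 = -259. This suggests b_t = -(-3)^(t - 1) - 2·5^t.
Base step (t = 1): the formula gives -11 = -11 = b_1.
Inductive step: suppose the statement holds for some k ≥ 1, so b_k = -(-3)^(k - 1) - 2·5^k.
Then b_{k+1} = -3·b_k - 16·5^k = -3·(-(-3)^(k - 1) - 2·5^k) - 16·5^k = -(-3)^k - 2·5^(k + 1) = -(-3)^((k+1) - 1) - 2·5^(k+1),
which is the claimed formula at t = k+1.
This completes the induction.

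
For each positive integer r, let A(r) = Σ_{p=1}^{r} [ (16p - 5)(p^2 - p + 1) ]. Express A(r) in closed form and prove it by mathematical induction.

A(r) = r(4r^3 + r^2 + 4r + 2)

We claim A(r) = r(4r^3 + r^2 + 4r + 2) for all r ≥ 1.
For the base case r = 1: A(1) = 11, and the closed form gives 11. They agree.
Inductive step: suppose the statement holds for some p ≥ 1, so A(p) = p(4p^3 + p^2 + 4p + 2).
Then A(p+1) = A(p) + (-(p - (p + 1)^2)(16p + 11)) = (p(4p^3 + p^2 + 4p + 2)) + (-(p - (p + 1)^2)(16p + 11)).
Simplifying, A(p+1) = (p + 1)(4p^3 + 13p^2 + 18p + 11) = (p+1)(4(p+1)^3 + (p+1)^2 + 4(p+1) + 2),
which is the closed form with r = p+1.
By the principle of mathematical induction, the result holds for all r ≥ 1.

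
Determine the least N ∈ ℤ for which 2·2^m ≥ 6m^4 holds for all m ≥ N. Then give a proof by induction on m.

At m = 18: 524288 < 629856, so the inequality fails and N ≥ 19. We prove 2·2^m ≥ 6m^4 for all m ≥ 19.
Base step (m = 19): 2·2^m = 1048576 and 6m^4 = 781926, so 1048576 ≥ 781926.
Inductive step: assume the claim holds for m = j, so 2·2^j ≥ 6j^4.
Then 2·2^(j + 1) = 2·(2·2^j) ≥ 2·(6j^4).
Also, for j ≥ 19 we have 2·(6j^4) ≥ 6(j+1)^4, since 2 ≥ (1 + 1/j)^4 for all j ≥ 19.
Combining, 2·2^(j + 1) ≥ 6(j+1)^4.
This completes the induction.
Hence the smallest such N is 19.

N = 19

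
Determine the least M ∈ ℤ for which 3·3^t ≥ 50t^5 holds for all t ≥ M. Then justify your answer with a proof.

At t = 14: 14348907 < 26891200, so the inequality fails and M ≥ 15. We prove 3·3^t ≥ 50t^5 for all t ≥ 15.
Base step (t = 15): 3·3^t = 43046721 and 50t^5 = 37968750, so 43046721 ≥ 37968750.
Inductive step: assume the claim holds for t = i, so 3·3^i ≥ 50i^5.
Then 3·3^(i + 1) = 3·(3·3^i) ≥ 3·(50i^5).
Also, for i ≥ 15 we have 3·(50i^5) ≥ 50(i+1)^5, since 3 ≥ (1 + 1/i)^5 for all i ≥ 15.
Combining, 3·3^(i + 1) ≥ 50(i+1)^5.
By the principle of mathematical induction, the result holds for all t ≥ 15.
Hence the smallest such M is 15.

M = 15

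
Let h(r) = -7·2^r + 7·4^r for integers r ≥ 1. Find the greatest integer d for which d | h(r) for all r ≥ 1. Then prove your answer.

Computing the first values: h(1) = 14 and h(2) = 84; gcd(14, 84) = 14, so d ≤ 14.
We prove 14 | -7·2^r + 7·4^r for all r ≥ 1 by induction on r.
When r = 1: h(1) = 14 = 14·(1), so 14 | h(1).
Inductive step: assume the claim holds for r = i, i.e. 14 | h(i). Then
h(i+1) − 4·h(i) = (-7·2^(i+1) + 7·4^(i+1)) − 4·(-7·2^i + 7·4^i) = (-7)·2^i·(2 − 4) = (14)·2^i. Since 14 | h(i) by the inductive hypothesis, 14 | 4·h(i); and 14 | 14 since 14 = 14·1. Therefore 14 | h(i+1).
By the principle of mathematical induction, the result holds for all r ≥ 1.
Therefore the largest such d is 14.

d = 14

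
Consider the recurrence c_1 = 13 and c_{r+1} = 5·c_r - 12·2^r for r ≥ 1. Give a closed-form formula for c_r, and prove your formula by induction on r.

c_r = 2^(r + 2) + 5^r

Computing the first terms: c_1 = 13, c_2 = 41, c_3 = 157. This suggests c_r = 2^(r + 2) + 5^r.
When r = 1: the formula gives 13 = 13 = c_1.
Inductive step: assume the claim holds for r = m, so c_m = 2^(m + 2) + 5^m.
Then c_{m+1} = 5·c_m - 12·2^m = 5·(2^(m + 2) + 5^m) - 12·2^m = 2^(m + 3) + 5^(m + 1) = 2^((m+1) + 2) + 5^(m+1),
which is the claimed formula at r = m+1.
This completes the induction.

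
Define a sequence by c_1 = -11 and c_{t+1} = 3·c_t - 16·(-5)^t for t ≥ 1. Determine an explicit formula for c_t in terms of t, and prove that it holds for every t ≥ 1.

c_t = 2(-5)^t - 3^(t - 1)

Computing the first terms: c_1 = -11, c_2 = 47, c_3 = -259. This suggests c_t = 2(-5)^t - 3^(t - 1).
Base case (t = 1): the formula gives -11 = -11 = c_1.
Inductive step: suppose the statement holds for some j ≥ 1, so c_j = 2(-5)^j - 3^(j - 1).
Then c_{j+1} = 3·c_j - 16·(-5)^j = 3·(2(-5)^j - 3^(j - 1)) - 16·(-5)^j = 2(-5)^(j + 1) - 3^j = 2(-5)^(j+1) - 3^((j+1) - 1),
which is the claimed formula at t = j+1.
Hence, by induction on t, the claim holds for every t ≥ 1.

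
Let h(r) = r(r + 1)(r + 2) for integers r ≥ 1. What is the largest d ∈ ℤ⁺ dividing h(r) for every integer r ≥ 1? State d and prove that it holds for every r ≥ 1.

d = 6

Computing the first values: h(1) = 6 and h(2) = 24; gcd(6, 24) = 6, so d ≤ 6.
We prove 6 | r(r + 1)(r + 2) for all r ≥ 1 by induction on r.
For the base case r = 1: h(1) = 6 = 6·(1), so 6 | h(1).
Suppose the result is true for r = m, i.e. 6 | h(m). Then
h(m+1) − h(m) = (m+1)·(m+2)·(m+3) − m·(m+1)·(m+2) = (m+1)·(m+2)·[(m+3) − m] = 3·(m+1)·(m+2). The product of 2 consecutive integers is divisible by (2)! = 2, so h(m+1) − h(m) is divisible by 3·2 = 6. By the inductive hypothesis 6 | h(m), hence 6 | h(m+1).
By induction, the statement is established for all r ≥ 1.
Therefore the largest such d is 6.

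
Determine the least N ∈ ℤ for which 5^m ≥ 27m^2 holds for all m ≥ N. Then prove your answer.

At m = 3: 125 < 243, so the inequality fails and N ≥ 4. We prove 5^m ≥ 27m^2 for all m ≥ 4.
Base case (m = 4): 5^m = 625 and 27m^2 = 432, so 625 ≥ 432.
Suppose the result is true for m = r, so 5^r ≥ 27r^2.
Then 5^(r + 1) = 5·(5^r) ≥ 5·(27r^2).
Also, for r ≥ 4 we have 5·(27r^2) ≥ 27(r+1)^2, since 5 ≥ (1 + 1/r)^2 for all r ≥ 4.
Combining, 5^(r + 1) ≥ 27(r+1)^2.
This completes the induction.
Hence the smallest such N is 4.

N = 4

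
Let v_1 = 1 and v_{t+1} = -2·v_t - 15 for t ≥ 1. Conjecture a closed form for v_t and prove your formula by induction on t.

v_t = -3(-2)^t - 5

Computing the first terms: v_1 = 1, v_2 = -17, v_3 = 19. This suggests v_t = -3(-2)^t - 5.
When t = 1: the formula gives 1 = 1 = v_1.
Suppose the result is true for t = r, so v_r = -3(-2)^r - 5.
Then v_{r+1} = -2·v_r - 15 = -2·(-3(-2)^r - 5) - 15 = -3(-2)^(r + 1) - 5,
which is the claimed formula at t = r+1.
This completes the induction.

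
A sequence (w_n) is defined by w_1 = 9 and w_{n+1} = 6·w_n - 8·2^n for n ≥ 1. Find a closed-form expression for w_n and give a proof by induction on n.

Computing the first terms: w_1 = 9, w_2 = 38, w_3 = 196. This suggests w_n = 2^(n + 1) + 5·6^(n - 1).
When n = 1: the formula gives 9 = 9 = w_1.
Inductive step: assume the claim holds for n = i, so w_i = 2^(i + 1) + 5·6^(i - 1).
Then w_{i+1} = 6·w_i - 8·2^i = 6·(2^(i + 1) + 5·6^(i - 1)) - 8·2^i = 2^(i + 2) + 5·6^i = 2^((i+1) + 1) + 5·6^((i+1) - 1),
which is the claimed formula at n = i+1.
This completes the induction.

w_n = 2^(n + 1) + 5·6^(n - 1)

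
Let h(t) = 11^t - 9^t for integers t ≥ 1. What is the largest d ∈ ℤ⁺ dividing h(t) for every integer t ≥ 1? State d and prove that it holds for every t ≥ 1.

d = 2

Computing the first values: h(1) = 2 and h(2) = 40; gcd(2, 40) = 2, so d ≤ 2.
We prove 2 | 11^t - 9^t for all t ≥ 1 by induction on t.
Base case (t = 1): h(1) = 2 = 2·(1), so 2 | h(1).
For the inductive step, assume it holds for an arbitrary p ≥ 1, i.e. 2 | h(p). Then
11^{p+1} − 9^{p+1} = 11·11^p − 9·9^p = 11·(11^p − 9^p) + (2)·9^p. The first term is divisible by 2 by the inductive hypothesis, and the second term (2)·9^p is divisible by 2 since 2 | 2. Hence 2 | h(p+1).
By the principle of mathematical induction, the result holds for all t ≥ 1.
Therefore the largest such d is 2.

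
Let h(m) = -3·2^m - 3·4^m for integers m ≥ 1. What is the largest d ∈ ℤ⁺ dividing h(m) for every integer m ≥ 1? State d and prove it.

d = 6

Computing the first values: h(1) = -18 and h(2) = -60; gcd(-18, -60) = 6, so d ≤ 6.
We prove 6 | -3·2^m - 3·4^m for all m ≥ 1 by induction on m.
When m = 1: h(1) = -18 = 6·(-3), so 6 | h(1).
Suppose the result is true for m = r, i.e. 6 | h(r). Then
h(r+1) − 4·h(r) = (-3·2^(r+1) - 3·4^(r+1)) − 4·(-3·2^r - 3·4^r) = (-3)·2^r·(2 − 4) = (6)·2^r. Since 6 | h(r) by the inductive hypothesis, 6 | 4·h(r); and 6 | 6 since 6 = 6·1. Therefore 6 | h(r+1).
Hence, by induction on m, the claim holds for every m ≥ 1.
Therefore the largest such d is 6.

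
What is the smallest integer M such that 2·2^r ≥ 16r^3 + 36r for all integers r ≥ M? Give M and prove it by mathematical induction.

At r = 14: 32768 < 44408, so the inequality fails and M ≥ 15. We prove 2·2^r ≥ 16r^3 + 36r for all r ≥ 15.
When r = 15: 2·2^r = 65536 and 16r^3 + 36r = 54540, so 65536 ≥ 54540.
Inductive step: assume the claim holds for r = j, so 2·2^j ≥ 16j^3 + 36j.
Then 2·2^(j + 1) = 2·(2·2^j) ≥ 2·(16j^3 + 36j).
Also, for j ≥ 15 we have 2·(16j^3 + 36j) ≥ 16(j+1)^3 + 36(j+1), since 2·(16j^3 + 36j) − (16(j+1)^3 + 36(j+1)) = 16j^3 - 48j^2 - 12j - 52, which is nonnegative for all j ≥ 15.
Combining, 2·2^(j + 1) ≥ 16(j+1)^3 + 36(j+1).
By the principle of mathematical induction, the result holds for all r ≥ 15.
Hence the smallest such M is 15.

M = 15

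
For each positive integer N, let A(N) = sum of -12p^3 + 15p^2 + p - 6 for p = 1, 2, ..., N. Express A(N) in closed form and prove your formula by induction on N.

A(N) = -N(3N^3 + N^2 - 5N + 3)

We claim A(N) = -N(3N^3 + N^2 - 5N + 3) for all N ≥ 1.
For the base case N = 1: A(1) = -2, and the closed form gives -2. They agree.
Suppose the result is true for N = p, so A(p) = p(-3p^3 - p^2 + 5p - 3).
Then A(p+1) = A(p) + (p - 12(p + 1)^3 + 15(p + 1)^2 - 5) = (p(-3p^3 - p^2 + 5p - 3)) + (p - 12(p + 1)^3 + 15(p + 1)^2 - 5).
Simplifying, A(p+1) = -(p + 1)(3p^3 + 10p^2 + 6p + 2) = -(p+1)(3(p+1)^3 + (p+1)^2 - 5(p+1) + 3),
which is the closed form with N = p+1.
By the principle of mathematical induction, the result holds for all N ≥ 1.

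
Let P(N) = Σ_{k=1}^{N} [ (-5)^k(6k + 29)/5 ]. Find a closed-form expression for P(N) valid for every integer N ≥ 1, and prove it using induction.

P(N) = (-5)^N(N + 5) - 5

We claim P(N) = (-5)^N(N + 5) - 5 for all N ≥ 1.
Base case (N = 1): P(1) = -35, and the closed form gives -35. They agree.
Inductive step: suppose the statement holds for some k ≥ 1, so P(k) = (-5)^k(k + 5) - 5.
Then P(k+1) = P(k) + ((-5)^k(-6k - 35)) = ((-5)^k(k + 5) - 5) + ((-5)^k(-6k - 35)).
Simplifying, P(k+1) = -5(-5)^k·k - 30(-5)^k - 5 = (-5)^(k+1)((k+1) + 5) - 5,
which is the closed form with N = k+1.
This completes the induction.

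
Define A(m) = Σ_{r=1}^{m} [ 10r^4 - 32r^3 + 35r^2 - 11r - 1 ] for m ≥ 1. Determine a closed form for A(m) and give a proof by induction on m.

A(m) = m(2m^4 - 3m^3 - m^2 + 4m - 1)

We claim A(m) = m(2m^4 - 3m^3 - m^2 + 4m - 1) for all m ≥ 1.
Base step (m = 1): A(1) = 1, and the closed form gives 1. They agree.
Inductive step: assume the claim holds for m = r, so A(r) = r(2r^4 - 3r^3 - r^2 + 4r - 1).
Then A(r+1) = A(r) + (10r^4 + 8r^3 - r^2 + 3r + 1) = (r(2r^4 - 3r^3 - r^2 + 4r - 1)) + (10r^4 + 8r^3 - r^2 + 3r + 1).
Simplifying, A(r+1) = (r + 1)(2r^4 + 5r^3 + 2r^2 + r + 1) = (r+1)(2(r+1)^4 - 3(r+1)^3 - (r+1)^2 + 4(r+1) - 1),
which is the closed form with m = r+1.
By induction, the statement is established for all m ≥ 1.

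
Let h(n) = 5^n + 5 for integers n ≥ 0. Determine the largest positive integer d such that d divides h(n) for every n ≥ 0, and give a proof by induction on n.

d = 2

Computing the first values: h(0) = 6 and h(1) = 10; gcd(6, 10) = 2, so d ≤ 2.
We prove 2 | 5^n + 5 for all n ≥ 0 by induction on n.
When n = 0: h(0) = 6 = 2·(3), so 2 | h(0).
Inductive step: assume the claim holds for n = k, i.e. 2 | h(k). Then
h(k+1) = 5^(k+1) + 5 = 5·(5^k + 5) - 20 = 5·h(k) - 20. The first term is divisible by 2 by the inductive hypothesis, and -20 is divisible by 2. Hence 2 | h(k+1).
This completes the induction.
Therefore the largest such d is 2.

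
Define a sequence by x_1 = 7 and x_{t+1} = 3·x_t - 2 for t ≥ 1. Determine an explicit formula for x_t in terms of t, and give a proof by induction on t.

x_t = 2·3^t + 1

Computing the first terms: x_1 = 7, x_2 = 19, x_3 = 55. This suggests x_t = 2·3^t + 1.
When t = 1: the formula gives 7 = 7 = x_1.
Inductive step: assume the claim holds for t = k, so x_k = 2·3^k + 1.
Then x_{k+1} = 3·x_k - 2 = 3·(2·3^k + 1) - 2 = 2·3^(k + 1) + 1,
which is the claimed formula at t = k+1.
By induction, the statement is established for all t ≥ 1.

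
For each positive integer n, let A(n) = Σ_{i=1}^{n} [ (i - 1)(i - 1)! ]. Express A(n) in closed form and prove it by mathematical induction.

A(n) = n! - 1

We claim A(n) = n! - 1 for all n ≥ 1.
When n = 1: A(1) = 0, and the closed form gives 0. They agree.
Inductive step: assume the claim holds for n = i, so A(i) = i! - 1.
Then A(i+1) = A(i) + (i·i!) = (i! - 1) + (i·i!).
Simplifying, A(i+1) = (i+1)! - 1,
which is the closed form with n = i+1.
This completes the induction.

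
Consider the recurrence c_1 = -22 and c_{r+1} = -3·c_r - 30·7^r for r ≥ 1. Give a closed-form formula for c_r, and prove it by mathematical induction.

Computing the first terms: c_1 = -22, c_2 = -144, c_3 = -1038. This suggests c_r = -(-3)^(r - 1) - 3·7^r.
Base step (r = 1): the formula gives -22 = -22 = c_1.
For the inductive step, assume it holds for an arbitrary p ≥ 1, so c_p = -(-3)^(p - 1) - 3·7^p.
Then c_{p+1} = -3·c_p - 30·7^p = -3·(-(-3)^(p - 1) - 3·7^p) - 30·7^p = -(-3)^p - 3·7^(p + 1) = -(-3)^((p+1) - 1) - 3·7^(p+1),
which is the claimed formula at r = p+1.
Hence, by induction on r, the claim holds for every r ≥ 1.

c_r = -(-3)^(r - 1) - 3·7^r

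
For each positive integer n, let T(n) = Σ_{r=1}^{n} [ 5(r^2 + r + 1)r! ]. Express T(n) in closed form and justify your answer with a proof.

T(n) = (5n + 5)(n + 1)! - 5

We claim T(n) = (5n + 5)(n + 1)! - 5 for all n ≥ 1.
For the base case n = 1: T(1) = 15, and the closed form gives 15. They agree.
Suppose the result is true for n = r, so T(r) = (5r + 5)(r + 1)! - 5.
Then T(r+1) = T(r) + (5(r^2 + 3r + 3)(r + 1)!) = ((5r + 5)(r + 1)! - 5) + (5(r^2 + 3r + 3)(r + 1)!).
Simplifying, T(r+1) = (5(r+1) + 5)((r+1) + 1)! - 5,
which is the closed form with n = r+1.
Hence, by induction on n, the claim holds for every n ≥ 1.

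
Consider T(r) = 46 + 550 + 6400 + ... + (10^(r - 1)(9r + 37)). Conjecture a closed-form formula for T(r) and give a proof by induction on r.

We claim T(r) = 10^r(r + 4) - 4 for all r ≥ 1.
Base case (r = 1): T(1) = 46, and the closed form gives 46. They agree.
Inductive step: suppose the statement holds for some m ≥ 1, so T(m) = 10^m(m + 4) - 4.
Then T(m+1) = T(m) + (10^m(9m + 46)) = (10^m(m + 4) - 4) + (10^m(9m + 46)).
Simplifying, T(m+1) = 10·10^m·m + 50·10^m - 4 = 10^(m+1)((m+1) + 4) - 4,
which is the closed form with r = m+1.
By the principle of mathematical induction, the result holds for all r ≥ 1.

T(r) = 10^r(r + 4) - 4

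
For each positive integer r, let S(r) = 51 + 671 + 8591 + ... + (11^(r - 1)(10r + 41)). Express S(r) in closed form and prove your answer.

S(r) = 11^r(r + 4) - 4

We claim S(r) = 11^r(r + 4) - 4 for all r ≥ 1.
Base step (r = 1): S(1) = 51, and the closed form gives 51. They agree.
Inductive step: suppose the statement holds for some p ≥ 1, so S(p) = 11^p(p + 4) - 4.
Then S(p+1) = S(p) + (11^p(10p + 51)) = (11^p(p + 4) - 4) + (11^p(10p + 51)).
Simplifying, S(p+1) = 11·11^p·p + 55·11^p - 4 = 11^(p+1)((p+1) + 4) - 4,
which is the closed form with r = p+1.
This completes the induction.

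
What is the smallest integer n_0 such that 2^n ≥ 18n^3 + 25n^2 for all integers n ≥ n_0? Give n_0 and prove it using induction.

n_0 = 17

At n = 16: 65536 < 80128, so the inequality fails and n_0 ≥ 17. We prove 2^n ≥ 18n^3 + 25n^2 for all n ≥ 17.
For the base case n = 17: 2^n = 131072 and 18n^3 + 25n^2 = 95659, so 131072 ≥ 95659.
For the inductive step, assume it holds for an arbitrary m ≥ 17, so 2^m ≥ 18m^3 + 25m^2.
Then 2^(m + 1) = 2·(2^m) ≥ 2·(18m^3 + 25m^2).
Also, for m ≥ 17 we have 2·(18m^3 + 25m^2) ≥ 18(m+1)^3 + 25(m+1)^2, since 2·(18m^3 + 25m^2) − (18(m+1)^3 + 25(m+1)^2) = 18m^3 - 29m^2 - 104m - 43, which is nonnegative for all m ≥ 17.
Combining, 2^(m + 1) ≥ 18(m+1)^3 + 25(m+1)^2.
This completes the induction.
Hence the smallest such n_0 is 17.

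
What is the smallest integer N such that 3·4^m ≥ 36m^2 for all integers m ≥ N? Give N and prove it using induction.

N = 4

At m = 3: 192 < 324, so the inequality fails and N ≥ 4. We prove 3·4^m ≥ 36m^2 for all m ≥ 4.
Base step (m = 4): 3·4^m = 768 and 36m^2 = 576, so 768 ≥ 576.
Inductive step: suppose the statement holds for some p ≥ 4, so 3·4^p ≥ 36p^2.
Then 3·4^(p + 1) = 4·(3·4^p) ≥ 4·(36p^2).
Also, for p ≥ 4 we have 4·(36p^2) ≥ 36(p+1)^2, since 4 ≥ (1 + 1/p)^2 for all p ≥ 4.
Combining, 3·4^(p + 1) ≥ 36(p+1)^2.
By induction, the statement is established for all m ≥ 4.
Hence the smallest such N is 4.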